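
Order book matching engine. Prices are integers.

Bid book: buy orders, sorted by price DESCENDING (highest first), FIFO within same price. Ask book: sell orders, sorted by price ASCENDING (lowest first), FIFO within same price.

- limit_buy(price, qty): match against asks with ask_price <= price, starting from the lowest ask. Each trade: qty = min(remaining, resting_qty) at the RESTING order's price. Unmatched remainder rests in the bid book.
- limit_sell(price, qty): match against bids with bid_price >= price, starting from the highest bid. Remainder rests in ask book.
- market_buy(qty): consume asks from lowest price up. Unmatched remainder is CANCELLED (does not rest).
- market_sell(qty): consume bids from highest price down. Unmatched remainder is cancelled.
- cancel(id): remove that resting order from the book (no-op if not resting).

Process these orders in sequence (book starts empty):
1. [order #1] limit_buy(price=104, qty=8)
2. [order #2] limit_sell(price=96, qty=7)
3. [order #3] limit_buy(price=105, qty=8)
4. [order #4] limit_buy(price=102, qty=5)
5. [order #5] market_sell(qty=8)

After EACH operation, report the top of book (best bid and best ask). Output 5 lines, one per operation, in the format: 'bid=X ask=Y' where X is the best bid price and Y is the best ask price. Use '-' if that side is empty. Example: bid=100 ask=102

After op 1 [order #1] limit_buy(price=104, qty=8): fills=none; bids=[#1:8@104] asks=[-]
After op 2 [order #2] limit_sell(price=96, qty=7): fills=#1x#2:7@104; bids=[#1:1@104] asks=[-]
After op 3 [order #3] limit_buy(price=105, qty=8): fills=none; bids=[#3:8@105 #1:1@104] asks=[-]
After op 4 [order #4] limit_buy(price=102, qty=5): fills=none; bids=[#3:8@105 #1:1@104 #4:5@102] asks=[-]
After op 5 [order #5] market_sell(qty=8): fills=#3x#5:8@105; bids=[#1:1@104 #4:5@102] asks=[-]

Answer: bid=104 ask=-
bid=104 ask=-
bid=105 ask=-
bid=105 ask=-
bid=104 ask=-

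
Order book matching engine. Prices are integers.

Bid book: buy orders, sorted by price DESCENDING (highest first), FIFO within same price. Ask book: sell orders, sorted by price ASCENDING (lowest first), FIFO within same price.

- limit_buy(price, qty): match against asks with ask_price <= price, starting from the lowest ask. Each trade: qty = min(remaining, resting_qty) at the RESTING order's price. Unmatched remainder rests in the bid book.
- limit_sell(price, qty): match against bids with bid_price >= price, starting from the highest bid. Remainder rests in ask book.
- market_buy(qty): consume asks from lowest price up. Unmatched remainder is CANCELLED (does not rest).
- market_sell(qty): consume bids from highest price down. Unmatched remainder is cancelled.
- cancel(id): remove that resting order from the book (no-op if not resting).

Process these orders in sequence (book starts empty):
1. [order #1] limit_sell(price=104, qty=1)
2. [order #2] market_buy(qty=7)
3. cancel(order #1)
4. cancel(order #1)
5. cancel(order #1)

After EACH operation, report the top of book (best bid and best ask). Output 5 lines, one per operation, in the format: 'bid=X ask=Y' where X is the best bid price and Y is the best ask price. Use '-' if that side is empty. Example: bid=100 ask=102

After op 1 [order #1] limit_sell(price=104, qty=1): fills=none; bids=[-] asks=[#1:1@104]
After op 2 [order #2] market_buy(qty=7): fills=#2x#1:1@104; bids=[-] asks=[-]
After op 3 cancel(order #1): fills=none; bids=[-] asks=[-]
After op 4 cancel(order #1): fills=none; bids=[-] asks=[-]
After op 5 cancel(order #1): fills=none; bids=[-] asks=[-]

Answer: bid=- ask=104
bid=- ask=-
bid=- ask=-
bid=- ask=-
bid=- ask=-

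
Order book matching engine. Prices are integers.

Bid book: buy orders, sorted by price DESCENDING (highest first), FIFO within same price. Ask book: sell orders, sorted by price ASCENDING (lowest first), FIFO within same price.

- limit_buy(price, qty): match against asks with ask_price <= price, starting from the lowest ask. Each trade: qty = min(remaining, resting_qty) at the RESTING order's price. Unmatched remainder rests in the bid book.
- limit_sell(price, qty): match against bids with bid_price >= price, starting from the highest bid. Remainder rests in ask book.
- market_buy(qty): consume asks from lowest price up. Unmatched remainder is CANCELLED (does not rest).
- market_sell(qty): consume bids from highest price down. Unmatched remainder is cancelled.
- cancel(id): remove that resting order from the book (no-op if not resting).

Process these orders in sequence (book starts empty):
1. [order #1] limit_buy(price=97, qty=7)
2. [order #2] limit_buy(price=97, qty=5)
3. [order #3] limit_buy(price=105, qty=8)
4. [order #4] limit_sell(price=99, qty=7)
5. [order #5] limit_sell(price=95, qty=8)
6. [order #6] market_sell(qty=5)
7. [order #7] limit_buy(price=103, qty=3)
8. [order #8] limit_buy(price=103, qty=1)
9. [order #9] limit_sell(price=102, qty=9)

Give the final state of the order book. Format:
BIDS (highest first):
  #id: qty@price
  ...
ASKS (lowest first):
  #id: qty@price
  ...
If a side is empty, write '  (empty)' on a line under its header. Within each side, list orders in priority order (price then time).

Answer: BIDS (highest first):
  (empty)
ASKS (lowest first):
  #9: 5@102

Derivation:
After op 1 [order #1] limit_buy(price=97, qty=7): fills=none; bids=[#1:7@97] asks=[-]
After op 2 [order #2] limit_buy(price=97, qty=5): fills=none; bids=[#1:7@97 #2:5@97] asks=[-]
After op 3 [order #3] limit_buy(price=105, qty=8): fills=none; bids=[#3:8@105 #1:7@97 #2:5@97] asks=[-]
After op 4 [order #4] limit_sell(price=99, qty=7): fills=#3x#4:7@105; bids=[#3:1@105 #1:7@97 #2:5@97] asks=[-]
After op 5 [order #5] limit_sell(price=95, qty=8): fills=#3x#5:1@105 #1x#5:7@97; bids=[#2:5@97] asks=[-]
After op 6 [order #6] market_sell(qty=5): fills=#2x#6:5@97; bids=[-] asks=[-]
After op 7 [order #7] limit_buy(price=103, qty=3): fills=none; bids=[#7:3@103] asks=[-]
After op 8 [order #8] limit_buy(price=103, qty=1): fills=none; bids=[#7:3@103 #8:1@103] asks=[-]
After op 9 [order #9] limit_sell(price=102, qty=9): fills=#7x#9:3@103 #8x#9:1@103; bids=[-] asks=[#9:5@102]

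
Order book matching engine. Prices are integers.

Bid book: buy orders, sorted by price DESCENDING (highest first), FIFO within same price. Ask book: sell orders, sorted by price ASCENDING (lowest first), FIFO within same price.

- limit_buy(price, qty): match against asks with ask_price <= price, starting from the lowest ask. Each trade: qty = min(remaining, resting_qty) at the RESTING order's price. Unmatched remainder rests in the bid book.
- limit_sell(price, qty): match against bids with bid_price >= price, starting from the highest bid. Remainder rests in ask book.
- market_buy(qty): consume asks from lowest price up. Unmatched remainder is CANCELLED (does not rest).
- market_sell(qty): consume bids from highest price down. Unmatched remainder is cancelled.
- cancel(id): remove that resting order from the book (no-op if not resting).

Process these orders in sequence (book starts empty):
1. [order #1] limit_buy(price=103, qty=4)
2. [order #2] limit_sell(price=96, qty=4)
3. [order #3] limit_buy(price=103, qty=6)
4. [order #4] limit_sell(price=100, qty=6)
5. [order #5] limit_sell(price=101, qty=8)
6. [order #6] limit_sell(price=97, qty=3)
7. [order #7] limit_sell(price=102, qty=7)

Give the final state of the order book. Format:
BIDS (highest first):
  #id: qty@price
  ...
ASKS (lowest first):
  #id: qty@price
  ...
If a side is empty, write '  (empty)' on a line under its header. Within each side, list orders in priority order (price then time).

Answer: BIDS (highest first):
  (empty)
ASKS (lowest first):
  #6: 3@97
  #5: 8@101
  #7: 7@102

Derivation:
After op 1 [order #1] limit_buy(price=103, qty=4): fills=none; bids=[#1:4@103] asks=[-]
After op 2 [order #2] limit_sell(price=96, qty=4): fills=#1x#2:4@103; bids=[-] asks=[-]
After op 3 [order #3] limit_buy(price=103, qty=6): fills=none; bids=[#3:6@103] asks=[-]
After op 4 [order #4] limit_sell(price=100, qty=6): fills=#3x#4:6@103; bids=[-] asks=[-]
After op 5 [order #5] limit_sell(price=101, qty=8): fills=none; bids=[-] asks=[#5:8@101]
After op 6 [order #6] limit_sell(price=97, qty=3): fills=none; bids=[-] asks=[#6:3@97 #5:8@101]
After op 7 [order #7] limit_sell(price=102, qty=7): fills=none; bids=[-] asks=[#6:3@97 #5:8@101 #7:7@102]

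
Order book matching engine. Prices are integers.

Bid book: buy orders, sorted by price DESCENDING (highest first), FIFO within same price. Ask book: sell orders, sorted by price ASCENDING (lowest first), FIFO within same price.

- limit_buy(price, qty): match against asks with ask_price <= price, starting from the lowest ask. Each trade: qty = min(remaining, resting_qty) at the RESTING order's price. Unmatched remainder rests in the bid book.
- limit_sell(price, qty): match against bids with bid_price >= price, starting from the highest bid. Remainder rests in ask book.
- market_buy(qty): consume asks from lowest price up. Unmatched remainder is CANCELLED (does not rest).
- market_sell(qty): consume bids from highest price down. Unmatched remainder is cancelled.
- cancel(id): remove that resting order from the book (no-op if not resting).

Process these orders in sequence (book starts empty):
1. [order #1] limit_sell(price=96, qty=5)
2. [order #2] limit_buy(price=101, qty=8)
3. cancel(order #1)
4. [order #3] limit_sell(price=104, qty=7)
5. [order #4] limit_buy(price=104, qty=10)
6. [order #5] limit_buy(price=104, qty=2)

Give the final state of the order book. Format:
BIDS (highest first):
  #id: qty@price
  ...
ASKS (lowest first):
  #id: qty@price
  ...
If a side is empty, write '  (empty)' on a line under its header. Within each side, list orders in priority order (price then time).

Answer: BIDS (highest first):
  #4: 3@104
  #5: 2@104
  #2: 3@101
ASKS (lowest first):
  (empty)

Derivation:
After op 1 [order #1] limit_sell(price=96, qty=5): fills=none; bids=[-] asks=[#1:5@96]
After op 2 [order #2] limit_buy(price=101, qty=8): fills=#2x#1:5@96; bids=[#2:3@101] asks=[-]
After op 3 cancel(order #1): fills=none; bids=[#2:3@101] asks=[-]
After op 4 [order #3] limit_sell(price=104, qty=7): fills=none; bids=[#2:3@101] asks=[#3:7@104]
After op 5 [order #4] limit_buy(price=104, qty=10): fills=#4x#3:7@104; bids=[#4:3@104 #2:3@101] asks=[-]
After op 6 [order #5] limit_buy(price=104, qty=2): fills=none; bids=[#4:3@104 #5:2@104 #2:3@101] asks=[-]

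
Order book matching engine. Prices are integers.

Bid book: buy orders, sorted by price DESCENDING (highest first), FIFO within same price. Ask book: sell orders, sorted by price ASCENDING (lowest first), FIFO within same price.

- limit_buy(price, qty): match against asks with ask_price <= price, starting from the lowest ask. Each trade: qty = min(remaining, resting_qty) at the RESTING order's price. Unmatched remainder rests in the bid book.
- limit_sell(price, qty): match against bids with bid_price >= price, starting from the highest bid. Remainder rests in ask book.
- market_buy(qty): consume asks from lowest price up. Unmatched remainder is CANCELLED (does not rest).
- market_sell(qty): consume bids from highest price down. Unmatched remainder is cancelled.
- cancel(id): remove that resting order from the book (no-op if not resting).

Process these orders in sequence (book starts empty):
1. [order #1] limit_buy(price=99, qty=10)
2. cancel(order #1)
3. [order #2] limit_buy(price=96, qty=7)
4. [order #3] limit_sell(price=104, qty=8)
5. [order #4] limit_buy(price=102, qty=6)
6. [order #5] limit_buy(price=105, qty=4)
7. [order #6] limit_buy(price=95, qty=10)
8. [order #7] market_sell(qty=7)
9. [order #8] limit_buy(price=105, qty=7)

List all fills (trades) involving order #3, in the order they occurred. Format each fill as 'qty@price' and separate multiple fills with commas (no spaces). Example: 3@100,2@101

After op 1 [order #1] limit_buy(price=99, qty=10): fills=none; bids=[#1:10@99] asks=[-]
After op 2 cancel(order #1): fills=none; bids=[-] asks=[-]
After op 3 [order #2] limit_buy(price=96, qty=7): fills=none; bids=[#2:7@96] asks=[-]
After op 4 [order #3] limit_sell(price=104, qty=8): fills=none; bids=[#2:7@96] asks=[#3:8@104]
After op 5 [order #4] limit_buy(price=102, qty=6): fills=none; bids=[#4:6@102 #2:7@96] asks=[#3:8@104]
After op 6 [order #5] limit_buy(price=105, qty=4): fills=#5x#3:4@104; bids=[#4:6@102 #2:7@96] asks=[#3:4@104]
After op 7 [order #6] limit_buy(price=95, qty=10): fills=none; bids=[#4:6@102 #2:7@96 #6:10@95] asks=[#3:4@104]
After op 8 [order #7] market_sell(qty=7): fills=#4x#7:6@102 #2x#7:1@96; bids=[#2:6@96 #6:10@95] asks=[#3:4@104]
After op 9 [order #8] limit_buy(price=105, qty=7): fills=#8x#3:4@104; bids=[#8:3@105 #2:6@96 #6:10@95] asks=[-]

Answer: 4@104,4@104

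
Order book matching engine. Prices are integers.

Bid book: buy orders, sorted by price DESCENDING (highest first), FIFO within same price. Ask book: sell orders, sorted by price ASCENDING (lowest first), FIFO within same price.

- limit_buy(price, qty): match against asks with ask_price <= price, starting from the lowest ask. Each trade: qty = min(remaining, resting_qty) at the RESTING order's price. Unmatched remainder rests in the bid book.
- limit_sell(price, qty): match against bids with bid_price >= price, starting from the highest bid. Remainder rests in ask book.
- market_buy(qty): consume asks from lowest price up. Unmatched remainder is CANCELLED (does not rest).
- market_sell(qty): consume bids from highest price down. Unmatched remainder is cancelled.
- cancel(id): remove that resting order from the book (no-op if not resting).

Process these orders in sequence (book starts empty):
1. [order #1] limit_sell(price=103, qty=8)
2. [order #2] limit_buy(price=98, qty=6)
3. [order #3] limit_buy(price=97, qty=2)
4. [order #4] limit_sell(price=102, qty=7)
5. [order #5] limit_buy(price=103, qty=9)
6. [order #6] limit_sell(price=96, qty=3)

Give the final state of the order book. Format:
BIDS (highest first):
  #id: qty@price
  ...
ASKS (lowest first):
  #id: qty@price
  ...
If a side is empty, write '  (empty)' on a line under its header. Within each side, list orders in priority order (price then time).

Answer: BIDS (highest first):
  #2: 3@98
  #3: 2@97
ASKS (lowest first):
  #1: 6@103

Derivation:
After op 1 [order #1] limit_sell(price=103, qty=8): fills=none; bids=[-] asks=[#1:8@103]
After op 2 [order #2] limit_buy(price=98, qty=6): fills=none; bids=[#2:6@98] asks=[#1:8@103]
After op 3 [order #3] limit_buy(price=97, qty=2): fills=none; bids=[#2:6@98 #3:2@97] asks=[#1:8@103]
After op 4 [order #4] limit_sell(price=102, qty=7): fills=none; bids=[#2:6@98 #3:2@97] asks=[#4:7@102 #1:8@103]
After op 5 [order #5] limit_buy(price=103, qty=9): fills=#5x#4:7@102 #5x#1:2@103; bids=[#2:6@98 #3:2@97] asks=[#1:6@103]
After op 6 [order #6] limit_sell(price=96, qty=3): fills=#2x#6:3@98; bids=[#2:3@98 #3:2@97] asks=[#1:6@103]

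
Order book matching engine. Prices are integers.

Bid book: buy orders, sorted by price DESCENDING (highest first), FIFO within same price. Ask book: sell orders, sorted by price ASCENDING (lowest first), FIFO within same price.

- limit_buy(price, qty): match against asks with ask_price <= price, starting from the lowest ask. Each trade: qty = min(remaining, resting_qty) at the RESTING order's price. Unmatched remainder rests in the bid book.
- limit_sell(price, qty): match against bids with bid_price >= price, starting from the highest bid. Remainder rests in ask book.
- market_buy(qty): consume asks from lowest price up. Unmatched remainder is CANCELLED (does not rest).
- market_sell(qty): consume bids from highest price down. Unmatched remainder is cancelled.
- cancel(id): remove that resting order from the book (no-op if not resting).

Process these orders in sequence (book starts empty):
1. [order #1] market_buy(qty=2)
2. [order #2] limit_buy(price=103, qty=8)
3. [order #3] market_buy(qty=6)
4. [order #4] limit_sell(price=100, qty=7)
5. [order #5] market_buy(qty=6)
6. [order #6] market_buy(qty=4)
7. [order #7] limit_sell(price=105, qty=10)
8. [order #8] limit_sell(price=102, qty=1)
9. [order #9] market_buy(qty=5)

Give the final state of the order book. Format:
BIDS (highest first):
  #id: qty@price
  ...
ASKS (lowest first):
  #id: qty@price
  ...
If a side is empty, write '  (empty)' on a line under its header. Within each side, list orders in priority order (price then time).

Answer: BIDS (highest first):
  (empty)
ASKS (lowest first):
  #7: 5@105

Derivation:
After op 1 [order #1] market_buy(qty=2): fills=none; bids=[-] asks=[-]
After op 2 [order #2] limit_buy(price=103, qty=8): fills=none; bids=[#2:8@103] asks=[-]
After op 3 [order #3] market_buy(qty=6): fills=none; bids=[#2:8@103] asks=[-]
After op 4 [order #4] limit_sell(price=100, qty=7): fills=#2x#4:7@103; bids=[#2:1@103] asks=[-]
After op 5 [order #5] market_buy(qty=6): fills=none; bids=[#2:1@103] asks=[-]
After op 6 [order #6] market_buy(qty=4): fills=none; bids=[#2:1@103] asks=[-]
After op 7 [order #7] limit_sell(price=105, qty=10): fills=none; bids=[#2:1@103] asks=[#7:10@105]
After op 8 [order #8] limit_sell(price=102, qty=1): fills=#2x#8:1@103; bids=[-] asks=[#7:10@105]
After op 9 [order #9] market_buy(qty=5): fills=#9x#7:5@105; bids=[-] asks=[#7:5@105]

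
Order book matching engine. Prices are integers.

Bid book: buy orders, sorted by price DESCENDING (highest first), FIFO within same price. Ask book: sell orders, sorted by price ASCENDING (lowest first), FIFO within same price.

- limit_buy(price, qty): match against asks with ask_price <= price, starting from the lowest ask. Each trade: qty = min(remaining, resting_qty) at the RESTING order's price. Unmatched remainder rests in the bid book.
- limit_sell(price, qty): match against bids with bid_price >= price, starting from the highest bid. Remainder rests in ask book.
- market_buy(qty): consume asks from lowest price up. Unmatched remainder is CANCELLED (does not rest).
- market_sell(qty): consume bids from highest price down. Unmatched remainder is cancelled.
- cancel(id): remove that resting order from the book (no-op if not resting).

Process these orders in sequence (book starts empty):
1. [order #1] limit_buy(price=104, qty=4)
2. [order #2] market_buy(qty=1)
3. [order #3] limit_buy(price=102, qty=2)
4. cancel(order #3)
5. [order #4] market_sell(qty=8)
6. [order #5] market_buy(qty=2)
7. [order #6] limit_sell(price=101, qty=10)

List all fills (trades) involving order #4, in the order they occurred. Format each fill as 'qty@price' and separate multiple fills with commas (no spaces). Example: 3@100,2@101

Answer: 4@104

Derivation:
After op 1 [order #1] limit_buy(price=104, qty=4): fills=none; bids=[#1:4@104] asks=[-]
After op 2 [order #2] market_buy(qty=1): fills=none; bids=[#1:4@104] asks=[-]
After op 3 [order #3] limit_buy(price=102, qty=2): fills=none; bids=[#1:4@104 #3:2@102] asks=[-]
After op 4 cancel(order #3): fills=none; bids=[#1:4@104] asks=[-]
After op 5 [order #4] market_sell(qty=8): fills=#1x#4:4@104; bids=[-] asks=[-]
After op 6 [order #5] market_buy(qty=2): fills=none; bids=[-] asks=[-]
After op 7 [order #6] limit_sell(price=101, qty=10): fills=none; bids=[-] asks=[#6:10@101]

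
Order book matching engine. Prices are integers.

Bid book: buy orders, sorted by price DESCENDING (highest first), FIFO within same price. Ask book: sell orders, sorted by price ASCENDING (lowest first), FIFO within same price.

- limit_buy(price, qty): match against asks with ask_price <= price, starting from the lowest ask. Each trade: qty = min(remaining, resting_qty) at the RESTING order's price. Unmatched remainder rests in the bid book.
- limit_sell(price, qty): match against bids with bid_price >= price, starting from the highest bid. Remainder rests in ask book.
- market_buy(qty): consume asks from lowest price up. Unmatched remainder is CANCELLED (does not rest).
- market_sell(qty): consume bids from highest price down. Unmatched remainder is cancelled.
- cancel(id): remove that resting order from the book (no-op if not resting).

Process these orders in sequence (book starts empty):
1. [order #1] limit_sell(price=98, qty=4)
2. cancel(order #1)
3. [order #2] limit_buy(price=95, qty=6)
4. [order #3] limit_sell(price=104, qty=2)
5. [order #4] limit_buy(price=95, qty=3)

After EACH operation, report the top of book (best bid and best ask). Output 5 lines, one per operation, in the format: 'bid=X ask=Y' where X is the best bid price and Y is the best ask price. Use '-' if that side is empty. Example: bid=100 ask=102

Answer: bid=- ask=98
bid=- ask=-
bid=95 ask=-
bid=95 ask=104
bid=95 ask=104

Derivation:
After op 1 [order #1] limit_sell(price=98, qty=4): fills=none; bids=[-] asks=[#1:4@98]
After op 2 cancel(order #1): fills=none; bids=[-] asks=[-]
After op 3 [order #2] limit_buy(price=95, qty=6): fills=none; bids=[#2:6@95] asks=[-]
After op 4 [order #3] limit_sell(price=104, qty=2): fills=none; bids=[#2:6@95] asks=[#3:2@104]
After op 5 [order #4] limit_buy(price=95, qty=3): fills=none; bids=[#2:6@95 #4:3@95] asks=[#3:2@104]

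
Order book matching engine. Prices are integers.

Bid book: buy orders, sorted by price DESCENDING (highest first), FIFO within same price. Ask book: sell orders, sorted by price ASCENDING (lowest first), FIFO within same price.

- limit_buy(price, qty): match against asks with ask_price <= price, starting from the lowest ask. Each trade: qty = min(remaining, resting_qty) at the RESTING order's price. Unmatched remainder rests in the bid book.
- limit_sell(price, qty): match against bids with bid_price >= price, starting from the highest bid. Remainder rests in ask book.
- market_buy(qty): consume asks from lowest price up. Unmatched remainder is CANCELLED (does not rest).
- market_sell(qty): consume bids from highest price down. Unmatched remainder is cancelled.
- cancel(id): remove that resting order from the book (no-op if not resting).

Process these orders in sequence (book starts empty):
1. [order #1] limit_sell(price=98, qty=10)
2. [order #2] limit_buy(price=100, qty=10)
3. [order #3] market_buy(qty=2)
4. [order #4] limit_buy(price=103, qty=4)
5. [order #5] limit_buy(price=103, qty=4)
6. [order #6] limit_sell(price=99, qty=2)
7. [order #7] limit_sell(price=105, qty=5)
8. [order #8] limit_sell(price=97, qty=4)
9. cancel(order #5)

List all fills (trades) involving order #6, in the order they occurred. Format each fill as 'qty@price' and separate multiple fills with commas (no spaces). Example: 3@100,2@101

After op 1 [order #1] limit_sell(price=98, qty=10): fills=none; bids=[-] asks=[#1:10@98]
After op 2 [order #2] limit_buy(price=100, qty=10): fills=#2x#1:10@98; bids=[-] asks=[-]
After op 3 [order #3] market_buy(qty=2): fills=none; bids=[-] asks=[-]
After op 4 [order #4] limit_buy(price=103, qty=4): fills=none; bids=[#4:4@103] asks=[-]
After op 5 [order #5] limit_buy(price=103, qty=4): fills=none; bids=[#4:4@103 #5:4@103] asks=[-]
After op 6 [order #6] limit_sell(price=99, qty=2): fills=#4x#6:2@103; bids=[#4:2@103 #5:4@103] asks=[-]
After op 7 [order #7] limit_sell(price=105, qty=5): fills=none; bids=[#4:2@103 #5:4@103] asks=[#7:5@105]
After op 8 [order #8] limit_sell(price=97, qty=4): fills=#4x#8:2@103 #5x#8:2@103; bids=[#5:2@103] asks=[#7:5@105]
After op 9 cancel(order #5): fills=none; bids=[-] asks=[#7:5@105]

Answer: 2@103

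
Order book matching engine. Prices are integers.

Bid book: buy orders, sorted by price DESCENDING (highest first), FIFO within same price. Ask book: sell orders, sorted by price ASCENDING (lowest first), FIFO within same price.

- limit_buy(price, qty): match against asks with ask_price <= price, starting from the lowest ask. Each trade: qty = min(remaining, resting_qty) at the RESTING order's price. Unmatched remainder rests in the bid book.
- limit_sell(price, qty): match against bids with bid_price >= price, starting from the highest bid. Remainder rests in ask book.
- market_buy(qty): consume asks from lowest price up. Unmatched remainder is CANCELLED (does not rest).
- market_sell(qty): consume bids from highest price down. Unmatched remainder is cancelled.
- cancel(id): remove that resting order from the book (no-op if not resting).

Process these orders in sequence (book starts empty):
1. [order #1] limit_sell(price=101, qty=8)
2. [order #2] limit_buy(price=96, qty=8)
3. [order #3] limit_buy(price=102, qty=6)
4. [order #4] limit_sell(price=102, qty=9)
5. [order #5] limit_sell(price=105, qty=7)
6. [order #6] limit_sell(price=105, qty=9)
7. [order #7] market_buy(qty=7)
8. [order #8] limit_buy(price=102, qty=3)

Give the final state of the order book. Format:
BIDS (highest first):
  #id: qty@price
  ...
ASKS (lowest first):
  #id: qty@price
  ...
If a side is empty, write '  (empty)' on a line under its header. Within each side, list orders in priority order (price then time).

After op 1 [order #1] limit_sell(price=101, qty=8): fills=none; bids=[-] asks=[#1:8@101]
After op 2 [order #2] limit_buy(price=96, qty=8): fills=none; bids=[#2:8@96] asks=[#1:8@101]
After op 3 [order #3] limit_buy(price=102, qty=6): fills=#3x#1:6@101; bids=[#2:8@96] asks=[#1:2@101]
After op 4 [order #4] limit_sell(price=102, qty=9): fills=none; bids=[#2:8@96] asks=[#1:2@101 #4:9@102]
After op 5 [order #5] limit_sell(price=105, qty=7): fills=none; bids=[#2:8@96] asks=[#1:2@101 #4:9@102 #5:7@105]
After op 6 [order #6] limit_sell(price=105, qty=9): fills=none; bids=[#2:8@96] asks=[#1:2@101 #4:9@102 #5:7@105 #6:9@105]
After op 7 [order #7] market_buy(qty=7): fills=#7x#1:2@101 #7x#4:5@102; bids=[#2:8@96] asks=[#4:4@102 #5:7@105 #6:9@105]
After op 8 [order #8] limit_buy(price=102, qty=3): fills=#8x#4:3@102; bids=[#2:8@96] asks=[#4:1@102 #5:7@105 #6:9@105]

Answer: BIDS (highest first):
  #2: 8@96
ASKS (lowest first):
  #4: 1@102
  #5: 7@105
  #6: 9@105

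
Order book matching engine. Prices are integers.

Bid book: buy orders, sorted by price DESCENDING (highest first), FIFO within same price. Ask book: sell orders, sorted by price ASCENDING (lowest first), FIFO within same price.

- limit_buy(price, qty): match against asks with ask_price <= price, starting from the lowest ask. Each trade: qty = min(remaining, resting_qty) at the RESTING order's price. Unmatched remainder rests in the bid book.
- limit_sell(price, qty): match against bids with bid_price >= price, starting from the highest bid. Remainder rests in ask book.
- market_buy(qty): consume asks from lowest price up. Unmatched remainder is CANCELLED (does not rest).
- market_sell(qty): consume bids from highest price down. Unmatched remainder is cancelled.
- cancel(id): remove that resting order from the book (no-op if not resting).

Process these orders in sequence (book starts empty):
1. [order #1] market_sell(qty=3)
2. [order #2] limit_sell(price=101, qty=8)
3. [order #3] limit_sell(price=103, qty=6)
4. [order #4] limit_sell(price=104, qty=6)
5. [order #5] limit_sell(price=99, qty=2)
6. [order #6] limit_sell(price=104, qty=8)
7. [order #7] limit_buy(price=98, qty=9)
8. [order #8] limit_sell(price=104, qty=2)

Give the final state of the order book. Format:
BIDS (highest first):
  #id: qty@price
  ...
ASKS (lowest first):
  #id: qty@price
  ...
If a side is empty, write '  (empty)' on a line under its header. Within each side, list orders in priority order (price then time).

After op 1 [order #1] market_sell(qty=3): fills=none; bids=[-] asks=[-]
After op 2 [order #2] limit_sell(price=101, qty=8): fills=none; bids=[-] asks=[#2:8@101]
After op 3 [order #3] limit_sell(price=103, qty=6): fills=none; bids=[-] asks=[#2:8@101 #3:6@103]
After op 4 [order #4] limit_sell(price=104, qty=6): fills=none; bids=[-] asks=[#2:8@101 #3:6@103 #4:6@104]
After op 5 [order #5] limit_sell(price=99, qty=2): fills=none; bids=[-] asks=[#5:2@99 #2:8@101 #3:6@103 #4:6@104]
After op 6 [order #6] limit_sell(price=104, qty=8): fills=none; bids=[-] asks=[#5:2@99 #2:8@101 #3:6@103 #4:6@104 #6:8@104]
After op 7 [order #7] limit_buy(price=98, qty=9): fills=none; bids=[#7:9@98] asks=[#5:2@99 #2:8@101 #3:6@103 #4:6@104 #6:8@104]
After op 8 [order #8] limit_sell(price=104, qty=2): fills=none; bids=[#7:9@98] asks=[#5:2@99 #2:8@101 #3:6@103 #4:6@104 #6:8@104 #8:2@104]

Answer: BIDS (highest first):
  #7: 9@98
ASKS (lowest first):
  #5: 2@99
  #2: 8@101
  #3: 6@103
  #4: 6@104
  #6: 8@104
  #8: 2@104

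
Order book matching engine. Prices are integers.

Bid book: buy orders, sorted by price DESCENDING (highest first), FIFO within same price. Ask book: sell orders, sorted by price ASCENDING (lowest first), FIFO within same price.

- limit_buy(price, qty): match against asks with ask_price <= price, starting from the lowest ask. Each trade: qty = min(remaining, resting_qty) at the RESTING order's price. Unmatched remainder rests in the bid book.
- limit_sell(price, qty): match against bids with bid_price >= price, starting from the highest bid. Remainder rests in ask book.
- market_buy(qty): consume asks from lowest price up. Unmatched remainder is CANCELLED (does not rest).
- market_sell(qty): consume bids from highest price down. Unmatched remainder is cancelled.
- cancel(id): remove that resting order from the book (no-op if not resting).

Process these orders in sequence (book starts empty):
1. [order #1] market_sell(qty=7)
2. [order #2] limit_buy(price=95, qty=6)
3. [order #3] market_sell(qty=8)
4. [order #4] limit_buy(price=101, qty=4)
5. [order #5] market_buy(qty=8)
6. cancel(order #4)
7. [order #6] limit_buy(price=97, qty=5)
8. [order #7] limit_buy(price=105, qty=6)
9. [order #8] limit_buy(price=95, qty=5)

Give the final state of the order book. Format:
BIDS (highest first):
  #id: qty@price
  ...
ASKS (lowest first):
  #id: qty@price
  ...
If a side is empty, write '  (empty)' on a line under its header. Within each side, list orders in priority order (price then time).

Answer: BIDS (highest first):
  #7: 6@105
  #6: 5@97
  #8: 5@95
ASKS (lowest first):
  (empty)

Derivation:
After op 1 [order #1] market_sell(qty=7): fills=none; bids=[-] asks=[-]
After op 2 [order #2] limit_buy(price=95, qty=6): fills=none; bids=[#2:6@95] asks=[-]
After op 3 [order #3] market_sell(qty=8): fills=#2x#3:6@95; bids=[-] asks=[-]
After op 4 [order #4] limit_buy(price=101, qty=4): fills=none; bids=[#4:4@101] asks=[-]
After op 5 [order #5] market_buy(qty=8): fills=none; bids=[#4:4@101] asks=[-]
After op 6 cancel(order #4): fills=none; bids=[-] asks=[-]
After op 7 [order #6] limit_buy(price=97, qty=5): fills=none; bids=[#6:5@97] asks=[-]
After op 8 [order #7] limit_buy(price=105, qty=6): fills=none; bids=[#7:6@105 #6:5@97] asks=[-]
After op 9 [order #8] limit_buy(price=95, qty=5): fills=none; bids=[#7:6@105 #6:5@97 #8:5@95] asks=[-]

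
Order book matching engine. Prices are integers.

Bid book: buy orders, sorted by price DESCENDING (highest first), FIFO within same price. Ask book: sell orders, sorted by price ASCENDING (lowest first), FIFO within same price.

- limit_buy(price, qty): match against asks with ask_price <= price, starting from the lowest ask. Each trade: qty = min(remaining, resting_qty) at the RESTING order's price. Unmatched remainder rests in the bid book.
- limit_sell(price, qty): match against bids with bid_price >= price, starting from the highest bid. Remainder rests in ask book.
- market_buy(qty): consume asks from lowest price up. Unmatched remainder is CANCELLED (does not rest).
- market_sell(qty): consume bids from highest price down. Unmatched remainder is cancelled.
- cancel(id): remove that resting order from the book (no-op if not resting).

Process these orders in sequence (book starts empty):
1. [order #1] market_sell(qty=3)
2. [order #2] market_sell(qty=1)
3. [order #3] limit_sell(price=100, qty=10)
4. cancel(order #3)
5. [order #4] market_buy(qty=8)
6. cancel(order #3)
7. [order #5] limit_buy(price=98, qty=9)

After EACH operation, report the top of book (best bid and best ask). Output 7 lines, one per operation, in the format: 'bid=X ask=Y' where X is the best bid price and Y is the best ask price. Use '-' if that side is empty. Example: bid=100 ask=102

Answer: bid=- ask=-
bid=- ask=-
bid=- ask=100
bid=- ask=-
bid=- ask=-
bid=- ask=-
bid=98 ask=-

Derivation:
After op 1 [order #1] market_sell(qty=3): fills=none; bids=[-] asks=[-]
After op 2 [order #2] market_sell(qty=1): fills=none; bids=[-] asks=[-]
After op 3 [order #3] limit_sell(price=100, qty=10): fills=none; bids=[-] asks=[#3:10@100]
After op 4 cancel(order #3): fills=none; bids=[-] asks=[-]
After op 5 [order #4] market_buy(qty=8): fills=none; bids=[-] asks=[-]
After op 6 cancel(order #3): fills=none; bids=[-] asks=[-]
After op 7 [order #5] limit_buy(price=98, qty=9): fills=none; bids=[#5:9@98] asks=[-]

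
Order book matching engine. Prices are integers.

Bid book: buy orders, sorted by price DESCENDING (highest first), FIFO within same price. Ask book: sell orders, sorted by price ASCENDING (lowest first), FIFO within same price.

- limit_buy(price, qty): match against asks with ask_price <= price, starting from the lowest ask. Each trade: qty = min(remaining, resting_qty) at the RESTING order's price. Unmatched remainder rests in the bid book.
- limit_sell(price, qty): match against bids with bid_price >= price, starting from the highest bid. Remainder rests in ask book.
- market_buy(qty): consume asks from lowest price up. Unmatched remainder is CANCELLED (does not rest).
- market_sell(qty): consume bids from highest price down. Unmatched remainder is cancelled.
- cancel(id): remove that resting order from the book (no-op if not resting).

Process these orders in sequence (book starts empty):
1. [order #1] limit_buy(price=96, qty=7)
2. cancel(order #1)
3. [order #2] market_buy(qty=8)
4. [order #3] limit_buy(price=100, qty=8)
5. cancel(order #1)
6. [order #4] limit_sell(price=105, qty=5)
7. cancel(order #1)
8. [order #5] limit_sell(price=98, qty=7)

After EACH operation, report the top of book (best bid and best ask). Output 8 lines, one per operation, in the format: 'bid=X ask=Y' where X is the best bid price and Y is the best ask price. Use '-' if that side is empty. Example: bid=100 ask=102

Answer: bid=96 ask=-
bid=- ask=-
bid=- ask=-
bid=100 ask=-
bid=100 ask=-
bid=100 ask=105
bid=100 ask=105
bid=100 ask=105

Derivation:
After op 1 [order #1] limit_buy(price=96, qty=7): fills=none; bids=[#1:7@96] asks=[-]
After op 2 cancel(order #1): fills=none; bids=[-] asks=[-]
After op 3 [order #2] market_buy(qty=8): fills=none; bids=[-] asks=[-]
After op 4 [order #3] limit_buy(price=100, qty=8): fills=none; bids=[#3:8@100] asks=[-]
After op 5 cancel(order #1): fills=none; bids=[#3:8@100] asks=[-]
After op 6 [order #4] limit_sell(price=105, qty=5): fills=none; bids=[#3:8@100] asks=[#4:5@105]
After op 7 cancel(order #1): fills=none; bids=[#3:8@100] asks=[#4:5@105]
After op 8 [order #5] limit_sell(price=98, qty=7): fills=#3x#5:7@100; bids=[#3:1@100] asks=[#4:5@105]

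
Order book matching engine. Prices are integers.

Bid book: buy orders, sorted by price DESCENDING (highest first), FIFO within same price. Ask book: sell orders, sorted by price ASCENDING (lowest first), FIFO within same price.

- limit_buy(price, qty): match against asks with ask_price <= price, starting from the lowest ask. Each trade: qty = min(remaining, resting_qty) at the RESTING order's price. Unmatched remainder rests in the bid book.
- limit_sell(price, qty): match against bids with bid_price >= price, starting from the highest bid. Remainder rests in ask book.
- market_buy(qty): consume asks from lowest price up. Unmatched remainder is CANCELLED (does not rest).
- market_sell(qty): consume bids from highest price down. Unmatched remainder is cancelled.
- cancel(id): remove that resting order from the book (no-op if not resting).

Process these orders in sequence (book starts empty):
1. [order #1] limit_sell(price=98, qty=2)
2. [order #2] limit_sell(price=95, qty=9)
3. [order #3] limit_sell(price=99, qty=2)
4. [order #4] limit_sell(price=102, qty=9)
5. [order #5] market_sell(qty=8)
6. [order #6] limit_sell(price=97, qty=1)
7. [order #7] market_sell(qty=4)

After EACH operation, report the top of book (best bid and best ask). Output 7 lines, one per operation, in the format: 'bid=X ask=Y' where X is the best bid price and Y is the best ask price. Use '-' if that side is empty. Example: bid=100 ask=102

Answer: bid=- ask=98
bid=- ask=95
bid=- ask=95
bid=- ask=95
bid=- ask=95
bid=- ask=95
bid=- ask=95

Derivation:
After op 1 [order #1] limit_sell(price=98, qty=2): fills=none; bids=[-] asks=[#1:2@98]
After op 2 [order #2] limit_sell(price=95, qty=9): fills=none; bids=[-] asks=[#2:9@95 #1:2@98]
After op 3 [order #3] limit_sell(price=99, qty=2): fills=none; bids=[-] asks=[#2:9@95 #1:2@98 #3:2@99]
After op 4 [order #4] limit_sell(price=102, qty=9): fills=none; bids=[-] asks=[#2:9@95 #1:2@98 #3:2@99 #4:9@102]
After op 5 [order #5] market_sell(qty=8): fills=none; bids=[-] asks=[#2:9@95 #1:2@98 #3:2@99 #4:9@102]
After op 6 [order #6] limit_sell(price=97, qty=1): fills=none; bids=[-] asks=[#2:9@95 #6:1@97 #1:2@98 #3:2@99 #4:9@102]
After op 7 [order #7] market_sell(qty=4): fills=none; bids=[-] asks=[#2:9@95 #6:1@97 #1:2@98 #3:2@99 #4:9@102]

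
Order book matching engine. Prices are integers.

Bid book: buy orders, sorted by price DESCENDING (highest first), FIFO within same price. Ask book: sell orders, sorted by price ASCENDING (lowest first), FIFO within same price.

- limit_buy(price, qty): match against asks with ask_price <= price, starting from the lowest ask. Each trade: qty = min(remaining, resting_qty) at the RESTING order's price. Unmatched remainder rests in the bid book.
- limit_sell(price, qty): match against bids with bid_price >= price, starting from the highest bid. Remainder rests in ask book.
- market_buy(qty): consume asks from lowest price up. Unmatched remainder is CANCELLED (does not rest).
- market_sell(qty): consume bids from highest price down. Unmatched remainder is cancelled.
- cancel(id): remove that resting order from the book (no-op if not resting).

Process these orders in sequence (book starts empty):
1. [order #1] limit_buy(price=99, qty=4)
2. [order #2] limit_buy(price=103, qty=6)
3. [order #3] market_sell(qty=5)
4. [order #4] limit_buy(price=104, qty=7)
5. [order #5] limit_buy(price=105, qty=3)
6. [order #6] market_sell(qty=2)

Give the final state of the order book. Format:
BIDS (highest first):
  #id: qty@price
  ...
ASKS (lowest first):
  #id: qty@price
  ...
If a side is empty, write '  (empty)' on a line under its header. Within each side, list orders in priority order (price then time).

Answer: BIDS (highest first):
  #5: 1@105
  #4: 7@104
  #2: 1@103
  #1: 4@99
ASKS (lowest first):
  (empty)

Derivation:
After op 1 [order #1] limit_buy(price=99, qty=4): fills=none; bids=[#1:4@99] asks=[-]
After op 2 [order #2] limit_buy(price=103, qty=6): fills=none; bids=[#2:6@103 #1:4@99] asks=[-]
After op 3 [order #3] market_sell(qty=5): fills=#2x#3:5@103; bids=[#2:1@103 #1:4@99] asks=[-]
After op 4 [order #4] limit_buy(price=104, qty=7): fills=none; bids=[#4:7@104 #2:1@103 #1:4@99] asks=[-]
After op 5 [order #5] limit_buy(price=105, qty=3): fills=none; bids=[#5:3@105 #4:7@104 #2:1@103 #1:4@99] asks=[-]
After op 6 [order #6] market_sell(qty=2): fills=#5x#6:2@105; bids=[#5:1@105 #4:7@104 #2:1@103 #1:4@99] asks=[-]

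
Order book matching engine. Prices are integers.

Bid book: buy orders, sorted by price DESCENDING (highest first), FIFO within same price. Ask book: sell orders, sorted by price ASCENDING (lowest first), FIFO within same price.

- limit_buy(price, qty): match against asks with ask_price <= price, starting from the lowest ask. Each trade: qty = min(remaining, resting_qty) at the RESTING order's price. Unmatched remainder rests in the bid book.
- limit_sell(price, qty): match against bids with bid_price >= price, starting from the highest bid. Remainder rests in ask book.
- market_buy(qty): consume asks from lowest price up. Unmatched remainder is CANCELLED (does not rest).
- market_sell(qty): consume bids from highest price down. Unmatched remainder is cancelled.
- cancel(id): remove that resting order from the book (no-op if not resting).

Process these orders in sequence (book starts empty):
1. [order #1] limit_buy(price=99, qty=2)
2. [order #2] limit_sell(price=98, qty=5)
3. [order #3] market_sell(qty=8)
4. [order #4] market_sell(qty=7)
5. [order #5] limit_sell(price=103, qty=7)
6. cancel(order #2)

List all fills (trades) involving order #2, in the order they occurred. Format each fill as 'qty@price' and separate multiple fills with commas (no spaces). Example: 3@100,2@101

Answer: 2@99

Derivation:
After op 1 [order #1] limit_buy(price=99, qty=2): fills=none; bids=[#1:2@99] asks=[-]
After op 2 [order #2] limit_sell(price=98, qty=5): fills=#1x#2:2@99; bids=[-] asks=[#2:3@98]
After op 3 [order #3] market_sell(qty=8): fills=none; bids=[-] asks=[#2:3@98]
After op 4 [order #4] market_sell(qty=7): fills=none; bids=[-] asks=[#2:3@98]
After op 5 [order #5] limit_sell(price=103, qty=7): fills=none; bids=[-] asks=[#2:3@98 #5:7@103]
After op 6 cancel(order #2): fills=none; bids=[-] asks=[#5:7@103]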